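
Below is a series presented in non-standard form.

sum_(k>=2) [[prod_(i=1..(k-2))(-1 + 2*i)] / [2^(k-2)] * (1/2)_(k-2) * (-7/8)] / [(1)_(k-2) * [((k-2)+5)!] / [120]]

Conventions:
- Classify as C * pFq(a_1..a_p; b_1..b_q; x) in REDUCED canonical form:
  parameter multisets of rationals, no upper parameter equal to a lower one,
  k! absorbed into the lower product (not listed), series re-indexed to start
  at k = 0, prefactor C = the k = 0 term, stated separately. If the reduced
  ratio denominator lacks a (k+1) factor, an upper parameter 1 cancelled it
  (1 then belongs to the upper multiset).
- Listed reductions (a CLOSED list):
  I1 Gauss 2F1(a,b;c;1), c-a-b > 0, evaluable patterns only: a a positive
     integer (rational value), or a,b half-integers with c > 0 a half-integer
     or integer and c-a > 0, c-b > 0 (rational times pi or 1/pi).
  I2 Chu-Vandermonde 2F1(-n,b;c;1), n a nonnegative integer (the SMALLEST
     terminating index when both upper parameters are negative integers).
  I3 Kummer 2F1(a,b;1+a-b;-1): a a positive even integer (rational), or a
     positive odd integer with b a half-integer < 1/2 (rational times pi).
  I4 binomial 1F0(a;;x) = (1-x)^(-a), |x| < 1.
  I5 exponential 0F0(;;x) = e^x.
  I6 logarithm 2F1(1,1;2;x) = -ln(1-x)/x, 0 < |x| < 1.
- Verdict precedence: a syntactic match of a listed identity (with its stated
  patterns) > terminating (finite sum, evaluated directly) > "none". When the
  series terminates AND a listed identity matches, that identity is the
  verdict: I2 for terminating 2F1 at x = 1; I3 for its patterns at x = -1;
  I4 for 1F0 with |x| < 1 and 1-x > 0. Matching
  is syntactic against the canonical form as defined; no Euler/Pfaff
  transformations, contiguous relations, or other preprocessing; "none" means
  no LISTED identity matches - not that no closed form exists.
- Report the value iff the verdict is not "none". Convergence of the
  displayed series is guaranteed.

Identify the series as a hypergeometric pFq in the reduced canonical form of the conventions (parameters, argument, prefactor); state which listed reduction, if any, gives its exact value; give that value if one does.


First insight: with t_0 = -7/8, (1)_k (prefactor -7/8) is k! itself.
Ratio: r(k) = 1 * (k+1/2) (k+1/2) / [(k+6) (k+1)] - rational in k. x = 1; t_0 = -7/8; negate the roots.

This is -7/8 * 2F1(1/2, 1/2; 6; 1) in reduced canonical form. Verdict at x = 1: Gauss (I1, half-integer pattern) matches (x = 1; upper {1/2, 1/2} half-integers, c = 6 in the evaluable pattern). Value: (-8192/2835) / pi.


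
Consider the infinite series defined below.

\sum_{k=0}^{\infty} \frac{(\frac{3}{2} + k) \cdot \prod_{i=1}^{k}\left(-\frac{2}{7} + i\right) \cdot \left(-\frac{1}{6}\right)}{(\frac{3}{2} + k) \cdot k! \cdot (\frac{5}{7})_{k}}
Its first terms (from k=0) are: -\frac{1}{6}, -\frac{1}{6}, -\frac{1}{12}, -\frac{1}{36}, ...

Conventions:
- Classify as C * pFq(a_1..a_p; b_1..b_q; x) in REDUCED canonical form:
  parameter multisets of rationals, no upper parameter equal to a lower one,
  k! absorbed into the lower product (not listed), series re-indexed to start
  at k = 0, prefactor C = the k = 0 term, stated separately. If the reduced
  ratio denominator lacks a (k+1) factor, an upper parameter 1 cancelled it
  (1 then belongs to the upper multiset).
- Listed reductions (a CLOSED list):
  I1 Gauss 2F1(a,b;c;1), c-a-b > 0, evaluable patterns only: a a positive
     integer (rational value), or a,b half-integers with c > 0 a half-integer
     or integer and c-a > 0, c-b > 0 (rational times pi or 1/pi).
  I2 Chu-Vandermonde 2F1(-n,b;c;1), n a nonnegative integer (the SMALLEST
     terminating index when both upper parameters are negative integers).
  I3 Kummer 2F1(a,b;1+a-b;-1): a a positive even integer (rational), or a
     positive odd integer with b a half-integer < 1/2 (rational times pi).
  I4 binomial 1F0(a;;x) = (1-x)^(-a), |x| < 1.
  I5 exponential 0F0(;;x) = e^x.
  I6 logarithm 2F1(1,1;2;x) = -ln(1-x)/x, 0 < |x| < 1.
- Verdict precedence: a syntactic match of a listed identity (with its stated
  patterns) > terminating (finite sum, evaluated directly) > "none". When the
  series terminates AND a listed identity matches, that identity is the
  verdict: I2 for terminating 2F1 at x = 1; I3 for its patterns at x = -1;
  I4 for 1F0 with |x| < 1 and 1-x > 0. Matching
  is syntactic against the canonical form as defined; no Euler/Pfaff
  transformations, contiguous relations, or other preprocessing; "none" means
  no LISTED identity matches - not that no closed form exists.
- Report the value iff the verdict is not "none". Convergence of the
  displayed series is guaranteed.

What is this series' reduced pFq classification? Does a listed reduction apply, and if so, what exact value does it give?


This is -\frac{1}{6} * 0F0(-; -; 1) in reduced canonical form. Verdict (x = 1): the exponential series (I5) applies (the 0F0 exponential series at x = 1). Hence: \left(-\frac{1}{6}\right) \cdot e^{1}.

Key observation: x = 1 and the running product (C = -1/6, x = 1) telescopes to a rising factorial.
Consecutive-term ratio: r(k) = 1 * 1 / [(k+1)] ; factor over Q: parameters, x = 1, and C = -\frac{1}{6}.


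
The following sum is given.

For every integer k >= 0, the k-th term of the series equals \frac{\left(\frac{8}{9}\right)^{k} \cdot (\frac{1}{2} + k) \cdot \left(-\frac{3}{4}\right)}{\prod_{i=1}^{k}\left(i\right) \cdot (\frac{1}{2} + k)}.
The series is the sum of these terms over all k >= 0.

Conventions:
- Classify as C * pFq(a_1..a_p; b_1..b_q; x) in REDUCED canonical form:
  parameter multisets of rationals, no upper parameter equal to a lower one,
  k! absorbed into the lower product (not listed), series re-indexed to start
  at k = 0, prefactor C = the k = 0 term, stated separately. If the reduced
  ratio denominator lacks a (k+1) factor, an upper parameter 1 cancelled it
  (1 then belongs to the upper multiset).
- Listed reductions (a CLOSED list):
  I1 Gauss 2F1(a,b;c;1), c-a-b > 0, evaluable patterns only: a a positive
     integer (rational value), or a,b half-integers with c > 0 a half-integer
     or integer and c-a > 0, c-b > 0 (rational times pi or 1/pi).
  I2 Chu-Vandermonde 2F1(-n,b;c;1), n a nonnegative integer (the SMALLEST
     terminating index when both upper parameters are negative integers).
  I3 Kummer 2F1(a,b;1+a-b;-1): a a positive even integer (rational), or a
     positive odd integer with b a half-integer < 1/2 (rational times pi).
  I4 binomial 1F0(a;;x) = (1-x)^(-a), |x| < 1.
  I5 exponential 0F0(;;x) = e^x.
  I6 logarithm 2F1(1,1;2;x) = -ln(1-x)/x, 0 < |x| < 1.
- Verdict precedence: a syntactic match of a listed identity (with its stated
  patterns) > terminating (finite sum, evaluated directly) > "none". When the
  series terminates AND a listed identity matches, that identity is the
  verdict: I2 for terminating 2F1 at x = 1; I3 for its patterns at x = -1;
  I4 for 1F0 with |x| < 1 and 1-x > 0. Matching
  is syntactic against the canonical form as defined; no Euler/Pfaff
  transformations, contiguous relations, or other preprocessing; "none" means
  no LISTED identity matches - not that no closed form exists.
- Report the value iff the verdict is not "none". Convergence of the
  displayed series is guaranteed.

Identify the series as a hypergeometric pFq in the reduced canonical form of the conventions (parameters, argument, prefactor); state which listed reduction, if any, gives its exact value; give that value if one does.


x = \frac{8}{9} here; the reduced form reads 0F0, upper {-}, lower {-}, C = -\frac{3}{4}. Verdict at x = \frac{8}{9}: the I5 exponential reduction matches (the 0F0 exponential series at x = \frac{8}{9}). Sum: \left(-\frac{3}{4}\right) \cdot e^{\frac{8}{9}}.

Key step: x = \frac{8}{9} and the product of the first k integers (C = -3/4, x = 8/9) is k!.
Step ratio: r(k) = \frac{8}{9} * 1 / [(k+1)] - rational in k, leading ratio \frac{8}{9}; with t_0 = -\frac{3}{4}, classification follows.


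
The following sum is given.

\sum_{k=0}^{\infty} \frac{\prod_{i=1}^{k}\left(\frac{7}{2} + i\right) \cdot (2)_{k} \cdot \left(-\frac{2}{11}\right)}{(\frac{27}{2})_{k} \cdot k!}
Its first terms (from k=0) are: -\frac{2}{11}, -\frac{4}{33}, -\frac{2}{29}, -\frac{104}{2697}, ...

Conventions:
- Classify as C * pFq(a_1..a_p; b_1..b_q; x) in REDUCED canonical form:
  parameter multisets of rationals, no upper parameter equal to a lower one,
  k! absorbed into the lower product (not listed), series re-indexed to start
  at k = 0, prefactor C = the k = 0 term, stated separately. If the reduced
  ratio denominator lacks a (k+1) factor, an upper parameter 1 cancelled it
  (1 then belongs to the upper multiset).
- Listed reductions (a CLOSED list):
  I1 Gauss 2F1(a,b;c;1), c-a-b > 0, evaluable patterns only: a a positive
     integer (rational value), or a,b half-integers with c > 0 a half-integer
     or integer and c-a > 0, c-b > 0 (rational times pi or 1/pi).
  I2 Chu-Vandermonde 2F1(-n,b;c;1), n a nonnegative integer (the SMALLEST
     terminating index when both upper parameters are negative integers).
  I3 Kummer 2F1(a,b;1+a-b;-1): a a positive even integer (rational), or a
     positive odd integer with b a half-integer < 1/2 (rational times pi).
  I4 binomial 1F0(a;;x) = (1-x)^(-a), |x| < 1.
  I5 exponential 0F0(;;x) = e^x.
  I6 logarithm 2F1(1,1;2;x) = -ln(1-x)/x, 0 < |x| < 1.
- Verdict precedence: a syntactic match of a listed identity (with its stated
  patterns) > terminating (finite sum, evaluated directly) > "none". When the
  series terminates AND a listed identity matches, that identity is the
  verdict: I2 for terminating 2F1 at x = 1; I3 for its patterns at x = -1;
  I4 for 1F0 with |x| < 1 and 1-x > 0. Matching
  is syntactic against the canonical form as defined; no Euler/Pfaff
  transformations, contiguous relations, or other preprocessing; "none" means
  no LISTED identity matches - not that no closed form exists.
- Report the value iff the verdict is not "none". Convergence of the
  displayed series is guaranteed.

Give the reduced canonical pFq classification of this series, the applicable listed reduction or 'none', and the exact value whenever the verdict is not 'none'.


This is -\frac{2}{11} * 2F1(2, \frac{9}{2}; \frac{27}{2}; 1) in reduced canonical form. Verdict: this is Gauss's theorem (I1) (x = 1: the Gamma ratio telescopes since c-a-b = 7 > 0 and a = 2 in Z>0). Hence: -\frac{575}{1232}.

Structural cue: t_0 = -\frac{2}{11} here, and the running product (prefactor -2/11) telescopes to a rising factorial.
Consecutive-term ratio: r(k) = 1 * (k+2) (k+\frac{9}{2}) / [(k+\frac{27}{2}) (k+1)] ; factor over Q: parameters, x = 1, and C = -\frac{2}{11}.


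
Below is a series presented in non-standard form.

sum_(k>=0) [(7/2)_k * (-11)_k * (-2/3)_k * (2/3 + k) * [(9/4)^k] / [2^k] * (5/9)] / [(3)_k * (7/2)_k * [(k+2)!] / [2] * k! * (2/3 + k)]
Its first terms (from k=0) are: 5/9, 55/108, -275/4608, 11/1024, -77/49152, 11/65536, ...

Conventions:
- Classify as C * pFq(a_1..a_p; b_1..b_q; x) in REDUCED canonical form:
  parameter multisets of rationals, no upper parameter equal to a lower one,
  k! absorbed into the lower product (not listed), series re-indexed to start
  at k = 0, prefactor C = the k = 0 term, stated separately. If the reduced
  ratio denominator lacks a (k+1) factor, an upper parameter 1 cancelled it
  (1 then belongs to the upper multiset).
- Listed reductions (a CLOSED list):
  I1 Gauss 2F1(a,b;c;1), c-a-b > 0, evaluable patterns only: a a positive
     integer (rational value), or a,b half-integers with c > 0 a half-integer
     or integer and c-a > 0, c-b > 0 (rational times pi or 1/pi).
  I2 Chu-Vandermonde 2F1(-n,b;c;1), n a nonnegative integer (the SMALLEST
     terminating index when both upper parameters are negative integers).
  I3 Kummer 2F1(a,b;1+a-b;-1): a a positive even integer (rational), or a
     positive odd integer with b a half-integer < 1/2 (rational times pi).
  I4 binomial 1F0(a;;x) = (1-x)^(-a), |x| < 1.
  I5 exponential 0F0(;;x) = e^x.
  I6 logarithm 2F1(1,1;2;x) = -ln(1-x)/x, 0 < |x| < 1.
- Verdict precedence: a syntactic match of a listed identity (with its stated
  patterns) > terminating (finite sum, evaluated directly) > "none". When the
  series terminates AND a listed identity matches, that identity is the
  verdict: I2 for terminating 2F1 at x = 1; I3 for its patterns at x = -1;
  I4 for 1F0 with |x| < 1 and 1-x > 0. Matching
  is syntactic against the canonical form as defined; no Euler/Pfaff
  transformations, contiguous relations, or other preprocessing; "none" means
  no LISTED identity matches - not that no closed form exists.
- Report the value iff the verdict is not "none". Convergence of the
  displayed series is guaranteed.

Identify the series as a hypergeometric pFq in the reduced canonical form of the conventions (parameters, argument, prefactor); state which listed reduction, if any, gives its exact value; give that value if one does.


With C = 5/9: the canonical form is 2F2(-11, -2/3; 3, 3; 9/8). Verdict: terminating - no listed pattern fits, but -11 in the upper list cuts the series at k = 11; direct evaluation. Hence: 150732095674515763/148582503819509760.

The tell: from the first term 5/9: the denominator's factorial ratio (prefactor 5/9) is a lower Pochhammer.
Consecutive-term ratio: r(k) = (9/8) * (k-11) (k-2/3) / [(k+3) (k+3) (k+1)] - rational in k, leading ratio (9/8); with t_0 = 5/9, classification follows.


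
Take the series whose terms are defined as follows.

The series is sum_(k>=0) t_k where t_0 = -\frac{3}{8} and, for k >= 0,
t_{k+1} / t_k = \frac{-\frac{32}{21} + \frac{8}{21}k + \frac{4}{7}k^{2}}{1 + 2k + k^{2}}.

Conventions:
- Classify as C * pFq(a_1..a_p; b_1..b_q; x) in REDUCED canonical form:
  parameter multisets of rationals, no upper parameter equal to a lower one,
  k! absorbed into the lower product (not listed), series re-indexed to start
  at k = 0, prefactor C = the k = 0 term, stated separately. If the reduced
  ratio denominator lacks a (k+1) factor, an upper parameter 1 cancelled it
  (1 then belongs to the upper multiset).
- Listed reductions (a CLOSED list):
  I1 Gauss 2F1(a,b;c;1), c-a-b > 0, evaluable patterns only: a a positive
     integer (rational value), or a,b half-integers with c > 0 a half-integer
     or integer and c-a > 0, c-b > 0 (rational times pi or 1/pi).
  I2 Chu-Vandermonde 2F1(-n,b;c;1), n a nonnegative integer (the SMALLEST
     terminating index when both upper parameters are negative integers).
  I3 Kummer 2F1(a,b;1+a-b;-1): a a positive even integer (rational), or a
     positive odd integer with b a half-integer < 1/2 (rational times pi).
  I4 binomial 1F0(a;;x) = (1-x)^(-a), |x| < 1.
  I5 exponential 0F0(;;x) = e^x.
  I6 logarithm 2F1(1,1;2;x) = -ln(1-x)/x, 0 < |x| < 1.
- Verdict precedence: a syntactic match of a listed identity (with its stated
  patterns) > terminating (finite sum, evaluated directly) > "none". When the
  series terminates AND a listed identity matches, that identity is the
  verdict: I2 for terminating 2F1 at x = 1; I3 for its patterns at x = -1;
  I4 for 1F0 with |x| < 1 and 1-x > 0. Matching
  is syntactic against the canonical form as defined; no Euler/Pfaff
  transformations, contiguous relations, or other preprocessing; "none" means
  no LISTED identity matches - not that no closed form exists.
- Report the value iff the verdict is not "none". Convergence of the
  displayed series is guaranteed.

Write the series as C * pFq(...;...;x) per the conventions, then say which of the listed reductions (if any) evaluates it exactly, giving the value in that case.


Classification (C = -\frac{3}{8}): 2F1 with upper {-\frac{4}{3}, 2}, lower {1}, argument x = \frac{4}{7}. Verdict: none - at argument \frac{4}{7} the multisets {-\frac{4}{3}, 2} ; {1} match no listed identity.

Key step: x = \frac{4}{7} and the expanded ratio factors over Q; prefactor -3/8, roots give parameters.
Adjacent-term ratio: r(k) = \frac{4}{7} * (k-\frac{4}{3}) (k+2) / [(k+1) (k+1)] - rational; roots negated = parameters, x = \frac{4}{7}, C = -\frac{3}{8}.


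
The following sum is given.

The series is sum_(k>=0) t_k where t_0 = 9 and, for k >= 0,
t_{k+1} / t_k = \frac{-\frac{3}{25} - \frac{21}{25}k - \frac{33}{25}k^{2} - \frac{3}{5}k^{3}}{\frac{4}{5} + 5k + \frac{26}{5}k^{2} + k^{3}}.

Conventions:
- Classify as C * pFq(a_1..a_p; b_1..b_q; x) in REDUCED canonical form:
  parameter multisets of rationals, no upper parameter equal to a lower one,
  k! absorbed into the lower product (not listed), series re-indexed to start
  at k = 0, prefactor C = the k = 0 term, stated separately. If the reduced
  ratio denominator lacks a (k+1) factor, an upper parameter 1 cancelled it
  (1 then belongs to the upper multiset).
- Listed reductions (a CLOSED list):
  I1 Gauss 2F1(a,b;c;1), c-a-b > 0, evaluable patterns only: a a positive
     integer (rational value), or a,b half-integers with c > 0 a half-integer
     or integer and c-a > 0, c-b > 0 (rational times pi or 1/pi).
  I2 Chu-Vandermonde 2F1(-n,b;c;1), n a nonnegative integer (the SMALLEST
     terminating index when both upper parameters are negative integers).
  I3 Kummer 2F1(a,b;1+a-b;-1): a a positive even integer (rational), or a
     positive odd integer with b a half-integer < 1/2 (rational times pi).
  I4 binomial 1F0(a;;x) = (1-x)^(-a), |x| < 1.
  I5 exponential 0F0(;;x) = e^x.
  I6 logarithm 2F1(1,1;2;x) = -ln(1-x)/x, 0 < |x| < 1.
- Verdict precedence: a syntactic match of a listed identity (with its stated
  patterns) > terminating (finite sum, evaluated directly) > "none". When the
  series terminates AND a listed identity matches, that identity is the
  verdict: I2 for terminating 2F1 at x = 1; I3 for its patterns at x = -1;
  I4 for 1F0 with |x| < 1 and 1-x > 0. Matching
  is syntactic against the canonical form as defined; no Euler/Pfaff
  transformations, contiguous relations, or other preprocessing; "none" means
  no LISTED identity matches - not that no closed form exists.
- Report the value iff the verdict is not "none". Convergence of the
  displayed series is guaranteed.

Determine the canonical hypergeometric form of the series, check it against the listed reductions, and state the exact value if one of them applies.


Key observation: from the first term 9: roots of the ratio polynomials (C = 9) are the negated parameters.
Step ratio: r(k) = -\frac{3}{5} * (k+1) (k+1) / [(k+4) (k+1)] - rational in k. x = -\frac{3}{5}; t_0 = 9; negate the roots.

With C = 9: the canonical form is 2F1(1, 1; 4; -\frac{3}{5}). Verdict: none - this 2F1 at x = -\frac{3}{5} matches no listed pattern, and upper {1, 1} holds no stopper.


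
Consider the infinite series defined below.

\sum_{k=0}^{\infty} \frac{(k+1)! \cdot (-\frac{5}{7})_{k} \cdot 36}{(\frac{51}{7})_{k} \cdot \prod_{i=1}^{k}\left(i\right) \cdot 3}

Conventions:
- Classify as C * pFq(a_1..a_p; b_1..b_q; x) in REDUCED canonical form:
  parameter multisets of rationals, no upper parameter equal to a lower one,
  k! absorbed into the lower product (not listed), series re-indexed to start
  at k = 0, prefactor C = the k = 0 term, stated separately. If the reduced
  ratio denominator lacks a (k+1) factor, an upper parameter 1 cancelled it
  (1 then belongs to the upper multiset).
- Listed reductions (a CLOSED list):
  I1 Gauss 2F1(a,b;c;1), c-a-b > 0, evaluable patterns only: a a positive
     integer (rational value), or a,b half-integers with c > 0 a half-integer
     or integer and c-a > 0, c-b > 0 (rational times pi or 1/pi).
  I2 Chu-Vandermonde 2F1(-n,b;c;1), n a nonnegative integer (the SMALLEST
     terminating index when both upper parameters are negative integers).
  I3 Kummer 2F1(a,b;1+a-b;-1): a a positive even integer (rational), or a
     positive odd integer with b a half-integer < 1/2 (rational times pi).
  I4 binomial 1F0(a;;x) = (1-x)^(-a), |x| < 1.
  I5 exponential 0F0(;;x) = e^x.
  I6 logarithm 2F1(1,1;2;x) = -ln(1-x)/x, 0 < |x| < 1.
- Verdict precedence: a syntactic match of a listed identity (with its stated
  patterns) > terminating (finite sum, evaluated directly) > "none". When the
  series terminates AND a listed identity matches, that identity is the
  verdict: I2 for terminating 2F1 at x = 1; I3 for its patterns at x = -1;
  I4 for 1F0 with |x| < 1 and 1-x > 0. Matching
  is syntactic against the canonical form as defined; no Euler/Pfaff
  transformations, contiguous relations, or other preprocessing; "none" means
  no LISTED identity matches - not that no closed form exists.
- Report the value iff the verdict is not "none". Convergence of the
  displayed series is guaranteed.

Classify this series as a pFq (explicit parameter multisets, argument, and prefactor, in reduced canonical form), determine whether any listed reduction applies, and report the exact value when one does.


This is 12 * 2F1(-\frac{5}{7}, 2; \frac{51}{7}; 1) in reduced canonical form. Verdict (x = 1): the Gauss summation I1 applies (x = 1: the Gamma ratio telescopes since c-a-b = 6 > 0 and a = 2 in Z>0). Hence: \frac{3256}{343}.

Structural cue: t_0 being 12, the factorial ratio (C = 12) (k+a-1)!/(a-1)! is a rising factorial (a)_k.
Term ratio: r(k) = 1 * (k-\frac{5}{7}) (k+2) / [(k+\frac{51}{7}) (k+1)] - rational in k, leading ratio 1; with t_0 = 12, classification follows.


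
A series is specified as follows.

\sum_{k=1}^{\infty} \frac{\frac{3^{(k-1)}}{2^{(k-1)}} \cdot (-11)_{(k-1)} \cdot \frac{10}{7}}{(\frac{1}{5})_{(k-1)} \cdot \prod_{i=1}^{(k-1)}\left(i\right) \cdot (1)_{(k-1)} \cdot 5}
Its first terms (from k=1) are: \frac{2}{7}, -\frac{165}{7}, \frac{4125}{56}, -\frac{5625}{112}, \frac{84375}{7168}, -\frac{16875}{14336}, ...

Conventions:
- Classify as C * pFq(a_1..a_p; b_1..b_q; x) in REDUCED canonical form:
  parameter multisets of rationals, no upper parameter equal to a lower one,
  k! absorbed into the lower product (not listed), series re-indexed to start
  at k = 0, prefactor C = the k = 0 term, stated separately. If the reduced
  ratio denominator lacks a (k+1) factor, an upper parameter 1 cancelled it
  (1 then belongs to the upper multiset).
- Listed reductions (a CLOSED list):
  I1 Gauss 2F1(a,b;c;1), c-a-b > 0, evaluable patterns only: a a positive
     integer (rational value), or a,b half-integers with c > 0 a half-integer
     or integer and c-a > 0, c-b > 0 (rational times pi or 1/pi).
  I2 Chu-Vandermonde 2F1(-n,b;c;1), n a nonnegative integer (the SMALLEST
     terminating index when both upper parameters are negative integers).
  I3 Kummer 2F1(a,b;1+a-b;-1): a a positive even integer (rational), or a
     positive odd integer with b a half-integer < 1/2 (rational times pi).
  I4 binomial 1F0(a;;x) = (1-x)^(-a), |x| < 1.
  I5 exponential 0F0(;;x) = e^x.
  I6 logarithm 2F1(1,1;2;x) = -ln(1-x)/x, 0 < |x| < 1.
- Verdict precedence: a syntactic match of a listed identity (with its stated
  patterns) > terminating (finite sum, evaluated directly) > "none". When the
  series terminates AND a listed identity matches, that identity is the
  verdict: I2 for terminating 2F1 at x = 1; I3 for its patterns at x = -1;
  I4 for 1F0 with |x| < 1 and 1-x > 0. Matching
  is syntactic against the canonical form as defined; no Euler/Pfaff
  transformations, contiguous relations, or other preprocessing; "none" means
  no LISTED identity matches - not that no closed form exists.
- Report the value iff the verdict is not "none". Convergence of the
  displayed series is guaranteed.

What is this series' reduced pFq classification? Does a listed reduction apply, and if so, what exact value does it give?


At argument \frac{3}{2}: a 1F2 with upper {-11}, lower {\frac{1}{5}, 1}, scaled by C = \frac{2}{7}. Verdict: terminating (-11 upstairs). 12 nonzero terms in all; added directly. Value: \frac{55528923642825351731}{5141111152171810816}.

Key observation: x = \frac{3}{2} and the constant factors (prefactor 2/7) combine into one prefactor.
Adjacent-term ratio: r(k) = \frac{3}{2} * (k-11) / [(k+\frac{1}{5}) (k+1) (k+1)] - poly over poly, x = \frac{3}{2} from leading terms; C = \frac{2}{7} at k = 0.


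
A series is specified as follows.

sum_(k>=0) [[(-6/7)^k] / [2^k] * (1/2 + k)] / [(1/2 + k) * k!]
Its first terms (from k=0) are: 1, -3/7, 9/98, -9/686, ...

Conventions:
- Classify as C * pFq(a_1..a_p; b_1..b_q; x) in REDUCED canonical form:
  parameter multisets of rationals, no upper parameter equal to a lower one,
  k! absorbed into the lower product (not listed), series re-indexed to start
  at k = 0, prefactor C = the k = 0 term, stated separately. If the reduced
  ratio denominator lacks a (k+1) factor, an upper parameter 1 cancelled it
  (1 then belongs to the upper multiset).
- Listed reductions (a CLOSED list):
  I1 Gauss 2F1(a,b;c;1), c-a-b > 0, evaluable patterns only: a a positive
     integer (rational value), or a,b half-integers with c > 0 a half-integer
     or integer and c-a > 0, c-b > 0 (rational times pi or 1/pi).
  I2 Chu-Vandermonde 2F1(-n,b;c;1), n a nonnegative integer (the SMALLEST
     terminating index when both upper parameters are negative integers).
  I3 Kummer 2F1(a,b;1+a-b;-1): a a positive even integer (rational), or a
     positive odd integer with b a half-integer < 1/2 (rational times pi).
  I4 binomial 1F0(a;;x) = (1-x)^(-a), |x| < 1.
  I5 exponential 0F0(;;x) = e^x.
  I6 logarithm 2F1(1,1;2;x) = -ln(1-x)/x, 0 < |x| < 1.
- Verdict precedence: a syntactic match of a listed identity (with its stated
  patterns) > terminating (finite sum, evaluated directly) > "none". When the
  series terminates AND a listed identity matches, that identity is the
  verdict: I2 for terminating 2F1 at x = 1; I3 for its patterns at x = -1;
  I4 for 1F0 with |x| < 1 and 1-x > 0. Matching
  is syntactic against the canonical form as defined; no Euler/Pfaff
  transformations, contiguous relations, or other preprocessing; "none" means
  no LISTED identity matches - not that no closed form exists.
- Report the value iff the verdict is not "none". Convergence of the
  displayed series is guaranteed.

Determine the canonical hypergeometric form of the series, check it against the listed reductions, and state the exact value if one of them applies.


Key step: t_0 being 1, the two k-th powers (prefactor 1) combine into one argument.
Adjacent-term ratio: r(k) = (-3/7) * 1 / [(k+1)] - rational in k. x = (-3/7); t_0 = 1; negate the roots.

With C = 1: the canonical form is 0F0(-; -; -3/7). Verdict: exponential (I5) applies (the 0F0 exponential series at x = -3/7). Its exact value is e^(-3/7).


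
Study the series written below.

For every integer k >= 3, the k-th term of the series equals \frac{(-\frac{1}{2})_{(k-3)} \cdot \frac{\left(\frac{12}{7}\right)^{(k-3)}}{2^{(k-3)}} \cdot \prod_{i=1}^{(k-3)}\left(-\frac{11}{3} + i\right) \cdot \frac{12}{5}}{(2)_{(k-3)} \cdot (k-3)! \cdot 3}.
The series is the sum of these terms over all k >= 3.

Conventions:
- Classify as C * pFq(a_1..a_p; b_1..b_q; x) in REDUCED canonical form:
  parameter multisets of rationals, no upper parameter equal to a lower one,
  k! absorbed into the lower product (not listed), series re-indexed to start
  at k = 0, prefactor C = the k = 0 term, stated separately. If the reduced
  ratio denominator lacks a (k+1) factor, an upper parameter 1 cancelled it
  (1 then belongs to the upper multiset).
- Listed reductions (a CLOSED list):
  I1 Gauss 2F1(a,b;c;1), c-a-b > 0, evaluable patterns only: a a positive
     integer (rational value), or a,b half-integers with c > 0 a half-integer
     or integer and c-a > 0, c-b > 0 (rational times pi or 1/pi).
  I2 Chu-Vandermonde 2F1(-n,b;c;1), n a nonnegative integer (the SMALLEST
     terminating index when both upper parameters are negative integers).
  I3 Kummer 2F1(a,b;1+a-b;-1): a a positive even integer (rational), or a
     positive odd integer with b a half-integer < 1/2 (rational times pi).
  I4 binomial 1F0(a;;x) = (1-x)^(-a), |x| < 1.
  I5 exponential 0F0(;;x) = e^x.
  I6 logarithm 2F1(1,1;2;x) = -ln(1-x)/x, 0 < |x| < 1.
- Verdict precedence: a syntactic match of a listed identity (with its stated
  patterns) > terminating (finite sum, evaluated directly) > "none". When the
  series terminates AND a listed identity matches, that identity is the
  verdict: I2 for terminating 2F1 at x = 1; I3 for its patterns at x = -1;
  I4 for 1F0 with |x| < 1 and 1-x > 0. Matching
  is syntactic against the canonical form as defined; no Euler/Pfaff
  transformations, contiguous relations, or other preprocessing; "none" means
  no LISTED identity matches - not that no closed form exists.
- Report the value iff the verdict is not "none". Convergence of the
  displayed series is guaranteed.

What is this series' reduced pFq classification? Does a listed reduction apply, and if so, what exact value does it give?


x = \frac{6}{7} here; the reduced form reads 2F1, upper {-\frac{8}{3}, -\frac{1}{2}}, lower {2}, C = \frac{4}{5}. Verdict: none here - no I1-I6 shape fits x = \frac{6}{7} with lower {2}.

Key observation: x = \frac{6}{7} and the two k-th powers (C = 4/5) combine into one argument.
Step ratio: r(k) = \frac{6}{7} * (k-\frac{8}{3}) (k-\frac{1}{2}) / [(k+2) (k+1)] - poly over poly, x = \frac{6}{7} from leading terms; C = \frac{4}{5} at k = 0.


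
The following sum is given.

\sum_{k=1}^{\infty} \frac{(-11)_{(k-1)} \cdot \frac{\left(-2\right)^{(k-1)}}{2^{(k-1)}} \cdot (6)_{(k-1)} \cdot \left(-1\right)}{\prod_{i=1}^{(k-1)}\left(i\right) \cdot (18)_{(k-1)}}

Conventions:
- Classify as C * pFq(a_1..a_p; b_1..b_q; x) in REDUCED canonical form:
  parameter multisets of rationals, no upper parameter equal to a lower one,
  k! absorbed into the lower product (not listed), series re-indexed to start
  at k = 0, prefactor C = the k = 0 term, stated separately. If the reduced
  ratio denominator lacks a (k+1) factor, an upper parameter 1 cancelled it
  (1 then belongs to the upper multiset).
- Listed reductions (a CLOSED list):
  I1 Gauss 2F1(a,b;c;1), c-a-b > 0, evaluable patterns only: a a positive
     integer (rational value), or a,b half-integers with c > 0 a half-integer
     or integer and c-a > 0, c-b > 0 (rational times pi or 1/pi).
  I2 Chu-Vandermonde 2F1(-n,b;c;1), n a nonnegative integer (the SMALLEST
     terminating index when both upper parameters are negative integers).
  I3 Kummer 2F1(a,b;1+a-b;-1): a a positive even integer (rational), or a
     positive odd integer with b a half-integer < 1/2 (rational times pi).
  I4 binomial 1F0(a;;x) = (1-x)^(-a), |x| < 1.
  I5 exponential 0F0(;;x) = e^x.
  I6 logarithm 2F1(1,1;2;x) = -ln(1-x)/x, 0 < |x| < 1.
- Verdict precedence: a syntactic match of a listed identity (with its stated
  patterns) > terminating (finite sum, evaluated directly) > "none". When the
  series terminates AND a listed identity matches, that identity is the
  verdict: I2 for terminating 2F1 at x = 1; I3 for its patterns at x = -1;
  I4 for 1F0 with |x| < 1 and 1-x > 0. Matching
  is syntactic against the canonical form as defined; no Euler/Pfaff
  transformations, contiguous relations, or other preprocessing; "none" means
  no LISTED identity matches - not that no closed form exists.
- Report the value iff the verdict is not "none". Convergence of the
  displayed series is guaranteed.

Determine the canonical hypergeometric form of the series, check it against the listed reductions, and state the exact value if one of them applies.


x = -1 here; the reduced form reads 2F1, upper {-11, 6}, lower {18}, C = -1. Verdict: Kummer (I3) matches (x = -1; c = 18 equals 1+a-b for upper {-11, 6}: listed pattern). Exact value: -34.

Structural cue: x = -1 and the product of the first k integers (C = -1) is k!.
Step ratio: r(k) = -1 * (k-11) (k+6) / [(k+18) (k+1)] - rational in k, leading ratio -1; with t_0 = -1, classification follows.


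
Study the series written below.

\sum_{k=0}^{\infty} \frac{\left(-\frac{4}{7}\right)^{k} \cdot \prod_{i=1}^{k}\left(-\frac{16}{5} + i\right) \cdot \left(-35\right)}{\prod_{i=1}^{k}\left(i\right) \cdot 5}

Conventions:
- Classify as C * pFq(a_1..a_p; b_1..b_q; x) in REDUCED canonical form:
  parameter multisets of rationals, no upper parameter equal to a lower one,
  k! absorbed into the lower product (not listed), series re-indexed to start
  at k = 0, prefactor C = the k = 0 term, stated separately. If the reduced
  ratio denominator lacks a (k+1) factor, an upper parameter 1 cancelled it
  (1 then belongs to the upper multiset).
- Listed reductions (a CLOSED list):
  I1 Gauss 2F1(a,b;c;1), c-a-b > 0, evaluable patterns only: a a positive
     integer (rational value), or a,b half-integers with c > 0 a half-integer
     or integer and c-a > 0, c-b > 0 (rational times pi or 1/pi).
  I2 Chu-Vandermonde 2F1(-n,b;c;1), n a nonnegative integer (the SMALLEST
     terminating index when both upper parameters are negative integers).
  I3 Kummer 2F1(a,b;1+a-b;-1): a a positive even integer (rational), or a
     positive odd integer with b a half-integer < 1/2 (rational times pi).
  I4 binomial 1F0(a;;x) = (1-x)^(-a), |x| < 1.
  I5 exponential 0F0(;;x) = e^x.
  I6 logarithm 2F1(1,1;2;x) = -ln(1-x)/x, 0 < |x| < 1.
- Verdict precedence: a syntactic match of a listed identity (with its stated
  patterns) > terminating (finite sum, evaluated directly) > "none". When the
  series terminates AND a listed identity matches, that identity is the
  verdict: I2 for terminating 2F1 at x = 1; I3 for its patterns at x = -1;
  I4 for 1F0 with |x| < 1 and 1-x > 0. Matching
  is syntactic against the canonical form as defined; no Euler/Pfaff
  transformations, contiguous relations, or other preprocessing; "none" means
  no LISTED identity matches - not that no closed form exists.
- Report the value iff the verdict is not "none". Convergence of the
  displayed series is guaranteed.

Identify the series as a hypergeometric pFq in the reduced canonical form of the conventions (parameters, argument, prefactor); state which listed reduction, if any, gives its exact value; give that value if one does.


Classification (C = -7): 1F0 with upper {-\frac{11}{5}}, lower {-}, argument x = -\frac{4}{7}. Verdict: this is the binomial series (I4) (the 1F0 binomial series: exponent 11/5, x = -\frac{4}{7}). Value: \left(-7\right) \cdot \left(\frac{11}{7}\right)^{\frac{11}{5}}.

Structural cue: with t_0 = -7, the running product (prefactor -7) telescopes to a rising factorial.
Term ratio: r(k) = -\frac{4}{7} * (k-\frac{11}{5}) / [(k+1)] - rational in k. x = -\frac{4}{7}; t_0 = -7; negate the roots.


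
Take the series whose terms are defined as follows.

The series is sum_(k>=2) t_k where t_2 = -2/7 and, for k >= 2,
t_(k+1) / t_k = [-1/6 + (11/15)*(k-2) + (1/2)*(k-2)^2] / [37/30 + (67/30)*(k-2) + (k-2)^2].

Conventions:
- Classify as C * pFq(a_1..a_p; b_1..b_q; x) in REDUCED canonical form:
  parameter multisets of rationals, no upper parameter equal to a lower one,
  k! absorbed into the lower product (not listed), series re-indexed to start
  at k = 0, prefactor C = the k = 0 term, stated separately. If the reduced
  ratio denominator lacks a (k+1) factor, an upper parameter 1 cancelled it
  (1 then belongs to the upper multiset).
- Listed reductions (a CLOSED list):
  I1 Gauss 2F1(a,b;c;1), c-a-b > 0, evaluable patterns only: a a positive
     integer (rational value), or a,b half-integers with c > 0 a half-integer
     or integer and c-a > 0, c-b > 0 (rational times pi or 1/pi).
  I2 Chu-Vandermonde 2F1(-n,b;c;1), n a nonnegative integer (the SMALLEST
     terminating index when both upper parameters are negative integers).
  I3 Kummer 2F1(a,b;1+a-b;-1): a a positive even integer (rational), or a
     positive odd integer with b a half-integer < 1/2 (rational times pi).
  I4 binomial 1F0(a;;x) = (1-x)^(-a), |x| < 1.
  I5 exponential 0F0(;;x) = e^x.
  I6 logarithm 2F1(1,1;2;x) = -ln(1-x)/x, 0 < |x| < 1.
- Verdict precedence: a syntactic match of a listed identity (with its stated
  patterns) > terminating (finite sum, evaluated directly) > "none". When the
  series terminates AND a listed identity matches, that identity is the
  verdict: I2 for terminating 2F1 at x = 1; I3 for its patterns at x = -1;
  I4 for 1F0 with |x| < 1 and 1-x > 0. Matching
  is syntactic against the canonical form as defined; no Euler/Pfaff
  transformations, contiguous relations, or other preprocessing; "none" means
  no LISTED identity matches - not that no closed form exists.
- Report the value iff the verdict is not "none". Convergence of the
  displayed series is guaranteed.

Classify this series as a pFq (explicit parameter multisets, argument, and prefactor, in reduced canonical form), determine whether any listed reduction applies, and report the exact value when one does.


With C = -2/7: the canonical form is 2F1(-1/5, 5/3; 37/30; 1/2). Verdict: no listed reduction: x = 1/2 and upper {-1/5, 5/3} fail every I1-I6 pattern.

Key observation: t_0 = -2/7 here, and the expanded ratio factors over Q; prefactor -2/7, roots give parameters.
Step ratio: r(k) = (1/2) * (k-1/5) (k+5/3) / [(k+37/30) (k+1)] - poly over poly, x = (1/2) from leading terms; C = -2/7 at k = 0.


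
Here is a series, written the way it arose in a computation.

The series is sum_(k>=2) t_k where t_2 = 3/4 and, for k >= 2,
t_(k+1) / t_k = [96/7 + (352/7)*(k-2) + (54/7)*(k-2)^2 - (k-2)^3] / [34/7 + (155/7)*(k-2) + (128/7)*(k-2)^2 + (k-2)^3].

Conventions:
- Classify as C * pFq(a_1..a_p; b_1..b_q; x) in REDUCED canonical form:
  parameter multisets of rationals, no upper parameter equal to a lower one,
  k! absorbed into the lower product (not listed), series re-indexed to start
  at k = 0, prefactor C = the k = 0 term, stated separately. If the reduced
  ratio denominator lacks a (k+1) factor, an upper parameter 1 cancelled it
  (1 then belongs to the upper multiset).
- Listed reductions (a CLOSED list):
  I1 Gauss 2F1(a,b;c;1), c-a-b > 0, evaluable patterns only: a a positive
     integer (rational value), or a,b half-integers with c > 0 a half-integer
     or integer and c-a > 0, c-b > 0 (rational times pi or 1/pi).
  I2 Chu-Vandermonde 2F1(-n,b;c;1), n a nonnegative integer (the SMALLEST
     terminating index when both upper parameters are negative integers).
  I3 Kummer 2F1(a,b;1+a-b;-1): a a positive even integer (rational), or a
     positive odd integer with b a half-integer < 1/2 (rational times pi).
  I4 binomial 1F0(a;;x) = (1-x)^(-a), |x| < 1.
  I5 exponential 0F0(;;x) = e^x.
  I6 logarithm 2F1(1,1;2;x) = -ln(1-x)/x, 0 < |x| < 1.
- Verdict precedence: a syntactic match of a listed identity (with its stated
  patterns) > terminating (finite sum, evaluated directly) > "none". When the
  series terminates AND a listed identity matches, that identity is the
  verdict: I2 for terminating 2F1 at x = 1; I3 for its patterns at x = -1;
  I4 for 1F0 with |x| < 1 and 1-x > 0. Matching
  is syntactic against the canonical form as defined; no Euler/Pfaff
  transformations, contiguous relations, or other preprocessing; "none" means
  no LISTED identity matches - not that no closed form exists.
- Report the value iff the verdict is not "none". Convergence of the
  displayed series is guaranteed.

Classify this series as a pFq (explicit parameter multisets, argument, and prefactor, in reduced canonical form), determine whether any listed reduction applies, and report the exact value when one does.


Reduced: x = -1, 2F1, upper = {-12, 4}, lower = {17}, C = 3/4. Verdict (x = -1): Kummer's theorem (I3) applies (x = -1; c = 17 equals 1+a-b for upper {-12, 4}: listed pattern). Hence: 15.

The tell: from the first term 3/4: the parameter 2/7 appears in both the upper and lower lists and cancels.
Consecutive-term ratio: r(k) = (-1) * (k-12) (k+4) / [(k+17) (k+1)] - poly over poly, x = (-1) from leading terms; C = 3/4 at k = 0.


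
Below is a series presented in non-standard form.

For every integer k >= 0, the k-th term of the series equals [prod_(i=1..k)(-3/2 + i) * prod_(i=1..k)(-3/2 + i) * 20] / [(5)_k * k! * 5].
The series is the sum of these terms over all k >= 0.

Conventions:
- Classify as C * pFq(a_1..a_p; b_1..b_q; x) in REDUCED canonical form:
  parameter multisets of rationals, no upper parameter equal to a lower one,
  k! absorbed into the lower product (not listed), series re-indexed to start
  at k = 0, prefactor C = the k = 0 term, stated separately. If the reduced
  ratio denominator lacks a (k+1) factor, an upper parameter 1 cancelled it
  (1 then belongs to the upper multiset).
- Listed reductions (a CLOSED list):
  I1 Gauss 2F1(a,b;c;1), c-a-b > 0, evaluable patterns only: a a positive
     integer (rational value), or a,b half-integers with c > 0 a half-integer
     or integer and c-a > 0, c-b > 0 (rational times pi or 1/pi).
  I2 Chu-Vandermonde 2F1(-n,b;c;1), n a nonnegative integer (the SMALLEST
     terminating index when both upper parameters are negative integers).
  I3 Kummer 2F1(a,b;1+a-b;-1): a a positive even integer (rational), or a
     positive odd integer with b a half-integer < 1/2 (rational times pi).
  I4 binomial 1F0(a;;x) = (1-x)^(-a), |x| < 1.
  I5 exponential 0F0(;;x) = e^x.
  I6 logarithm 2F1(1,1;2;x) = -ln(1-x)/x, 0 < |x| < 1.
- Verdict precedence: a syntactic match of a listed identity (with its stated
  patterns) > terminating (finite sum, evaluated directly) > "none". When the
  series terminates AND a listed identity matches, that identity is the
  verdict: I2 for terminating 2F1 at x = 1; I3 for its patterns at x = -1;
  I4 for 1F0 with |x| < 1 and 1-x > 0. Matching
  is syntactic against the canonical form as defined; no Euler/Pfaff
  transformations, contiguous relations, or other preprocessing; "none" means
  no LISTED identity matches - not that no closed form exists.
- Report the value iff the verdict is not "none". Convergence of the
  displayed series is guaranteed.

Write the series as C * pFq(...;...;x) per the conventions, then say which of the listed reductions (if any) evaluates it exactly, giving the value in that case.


Reduced: x = 1, 2F1, upper = {-1/2, -1/2}, lower = {5}, C = 4. Verdict: Gauss (I1, half-integer pattern) applies (x = 1; upper {-1/2, -1/2} half-integers, c = 5 in the evaluable pattern). Its exact value is (262144/19845) / pi.

The tell: from the first term 4: the constant factors (prefactor 4) combine into one prefactor.
Consecutive-term ratio: r(k) = 1 * (k-1/2) (k-1/2) / [(k+5) (k+1)] - rational in k. x = 1; t_0 = 4; negate the roots.
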